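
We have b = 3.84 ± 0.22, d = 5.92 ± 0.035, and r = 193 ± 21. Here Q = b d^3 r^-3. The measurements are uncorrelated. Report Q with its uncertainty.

Products/powers → add relative errors in quadrature, weighted by exponent:
  (1·δb/b)² = (1×0.0573)² = 0.00328;  (3·δd/d)² = (3×0.00591)² = 0.000315;  (-3·δr/r)² = (-3×0.109)² = 0.107
δQ/Q = √(0.110) = 0.332
Q = 0.000111, so δQ = 0.332 × 0.000111 = 3.68e-05.

(1.11 ± 0.368) × 10^-4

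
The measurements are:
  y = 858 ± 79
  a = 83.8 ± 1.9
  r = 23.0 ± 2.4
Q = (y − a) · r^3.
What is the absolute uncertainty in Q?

Let u = y − a = 774. δu = √(δy² + δa²) = √(6240 + 3.61) = 79.0, so δu/u = 0.102.
Q is then a monomial in u, r:
δQ/Q = √((δu/u)² + (3·δr/r)²) = √(0.0104 + 0.0980) = 0.329
Q = 9.42e+06, so δQ = 0.329 × 9.42e+06 = 3.1e+06.

3.1e+06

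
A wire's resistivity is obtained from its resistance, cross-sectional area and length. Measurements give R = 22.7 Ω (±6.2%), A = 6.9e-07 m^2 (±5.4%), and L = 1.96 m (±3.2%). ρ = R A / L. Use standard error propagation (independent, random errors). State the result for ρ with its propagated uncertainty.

(7.99 ± 0.705) × 10^-6 Ω·m

ρ is a product of powers, so relative uncertainties combine in quadrature:
  (1·δR/R)² = (1×0.0620)² = 0.00384;  (1·δA/A)² = (1×0.0540)² = 0.00292;  (-1·δL/L)² = (-1×0.0320)² = 0.00102
δρ/ρ = √(0.00778) = 0.0882
ρ = 7.99e-06 Ω·m, so δρ = 0.0882 × 7.99e-06 = 7.05e-07 Ω·m.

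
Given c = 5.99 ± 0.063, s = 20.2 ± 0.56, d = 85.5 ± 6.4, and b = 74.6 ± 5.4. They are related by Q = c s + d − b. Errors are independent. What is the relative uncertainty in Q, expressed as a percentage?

Let p = c·s = 121. δp/p = √((1·δc/c)² + (1·δs/s)²) = √(0.000111 + 0.000769) = 0.0297, so δp = 3.59.
Q = p + d − b: δQ = √(δp² + δd² + δb²) = √(12.9 + 41.0 + 29.2) = 9.11
Q = 132, so δQ/Q = 9.11/132 = 0.0691.

6.91%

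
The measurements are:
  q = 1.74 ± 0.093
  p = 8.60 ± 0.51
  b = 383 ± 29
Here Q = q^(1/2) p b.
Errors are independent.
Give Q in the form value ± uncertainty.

Q is a product of powers, so relative uncertainties combine in quadrature:
  (½·δq/q)² = (0.5×0.0534)² = 0.000714;  (1·δp/p)² = (1×0.0593)² = 0.00352;  (1·δb/b)² = (1×0.0757)² = 0.00573
δQ/Q = √(0.00996) = 0.0998
Q = 4340, so δQ = 0.0998 × 4340 = 434.

4340 ± 434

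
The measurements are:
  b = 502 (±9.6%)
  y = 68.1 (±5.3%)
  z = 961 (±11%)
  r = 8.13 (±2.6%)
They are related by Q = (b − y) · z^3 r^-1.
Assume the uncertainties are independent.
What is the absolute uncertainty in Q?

1.65e+10

Let u = b − y = 434. δu = √(δb² + δy²) = √(2320 + 13.0) = 48.3, so δu/u = 0.111.
Q is then a monomial in u, z, r:
δQ/Q = √((δu/u)² + (3·δz/z)² + (-1·δr/r)²) = √(0.0124 + 0.109 + 0.000676) = 0.349
Q = 4.74e+10, so δQ = 0.349 × 4.74e+10 = 1.65e+10.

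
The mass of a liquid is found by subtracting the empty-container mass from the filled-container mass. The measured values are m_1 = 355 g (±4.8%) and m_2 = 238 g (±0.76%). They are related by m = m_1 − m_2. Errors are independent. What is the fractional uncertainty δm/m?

Sums and differences: (δm)² = Σ (cᵢ δxᵢ)².
  (δm_1)² = 290;  (δm_2)² = 3.27
δm = √(294) = 17.1 g
m = 117 g, so δm/m = 17.1/117 = 0.146.

0.146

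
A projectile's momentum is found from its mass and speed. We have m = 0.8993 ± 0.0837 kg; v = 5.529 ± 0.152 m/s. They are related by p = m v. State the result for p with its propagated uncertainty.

4.972 ± 0.483 kg·m/s

Relative error in a monomial: (δp/p)² = Σ (nᵢ · δxᵢ/xᵢ)².
  (1·δm/m)² = (1×0.0931)² = 0.00866;  (1·δv/v)² = (1×0.0275)² = 0.000756
δp/p = √(0.00942) = 0.0970
p = 4.972 kg·m/s, so δp = 0.0970 × 4.972 = 0.483 kg·m/s.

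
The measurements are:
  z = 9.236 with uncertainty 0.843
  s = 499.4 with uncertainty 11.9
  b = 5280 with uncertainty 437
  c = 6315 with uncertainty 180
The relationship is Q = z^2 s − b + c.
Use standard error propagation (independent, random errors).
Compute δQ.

Let p = z^2·s = 42600. δp/p = √((2·δz/z)² + (1·δs/s)²) = √(0.0333 + 0.000568) = 0.184, so δp = 7840.
Q = p − b + c: δQ = √(δp² + δb² + δc²) = √(6.15e+07 + 1.91e+05 + 32400) = 7860

7860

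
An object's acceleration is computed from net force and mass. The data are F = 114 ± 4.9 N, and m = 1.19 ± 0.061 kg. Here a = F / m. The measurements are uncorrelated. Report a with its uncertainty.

95.8 ± 6.41 m/s^2

a is a product of powers, so relative uncertainties combine in quadrature:
  (1·δF/F)² = (1×0.0430)² = 0.00185;  (-1·δm/m)² = (-1×0.0513)² = 0.00263
δa/a = √(0.00448) = 0.0669
a = 95.8 m/s^2, so δa = 0.0669 × 95.8 = 6.41 m/s^2.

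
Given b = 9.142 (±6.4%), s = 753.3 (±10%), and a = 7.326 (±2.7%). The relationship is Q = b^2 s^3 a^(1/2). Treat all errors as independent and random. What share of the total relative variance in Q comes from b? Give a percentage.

(δQ/Q)² = (2·δb/b)² + (3·δs/s)² + (½·δa/a)²
  b term: (2×0.0640)² = 0.0164
  s term: (3×0.100)² = 0.0900
  a term: (0.5×0.0270)² = 0.000182
Total = 0.107. Share from b = 0.0164/0.107 = 0.154.

15.4%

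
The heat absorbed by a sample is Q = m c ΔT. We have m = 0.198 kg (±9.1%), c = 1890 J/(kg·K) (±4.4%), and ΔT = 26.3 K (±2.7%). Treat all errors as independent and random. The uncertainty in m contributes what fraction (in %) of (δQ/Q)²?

75.7%

(δQ/Q)² = (1·δm/m)² + (1·δc/c)² + (1·δΔT/ΔT)²
  m term: (1×0.0910)² = 0.00828
  c term: (1×0.0440)² = 0.00194
  ΔT term: (1×0.0270)² = 0.000729
Total = 0.0109. Share from m = 0.00828/0.0109 = 0.757.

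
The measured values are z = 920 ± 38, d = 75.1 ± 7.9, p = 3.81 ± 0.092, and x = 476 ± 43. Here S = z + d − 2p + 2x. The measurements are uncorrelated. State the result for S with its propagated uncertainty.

For a sum/difference, combine absolute errors in quadrature:
  (δz)² = 1440;  (δd)² = 62.4;  (2·δp)² = 0.0339;  (2·δx)² = 7400
δS = √(8900) = 94.4
S = 1940.

1940 ± 94.4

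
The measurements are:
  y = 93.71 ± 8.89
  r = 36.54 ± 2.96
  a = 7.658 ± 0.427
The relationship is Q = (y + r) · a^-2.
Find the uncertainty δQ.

Let u = y + r = 130.2. δu = √(δy² + δr²) = √(79.0 + 8.76) = 9.37, so δu/u = 0.0719.
Q is then a monomial in u, a:
δQ/Q = √((δu/u)² + (-2·δa/a)²) = √(0.00517 + 0.0124) = 0.133
Q = 2.221, so δQ = 0.133 × 2.221 = 0.295.

0.295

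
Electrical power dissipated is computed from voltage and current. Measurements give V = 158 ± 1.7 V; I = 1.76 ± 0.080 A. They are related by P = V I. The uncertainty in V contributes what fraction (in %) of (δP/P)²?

(δP/P)² = (1·δV/V)² + (1·δI/I)²
  V term: (1×0.0108)² = 0.000116
  I term: (1×0.0455)² = 0.00207
Total = 0.00218. Share from V = 0.000116/0.00218 = 0.0531.

5.31%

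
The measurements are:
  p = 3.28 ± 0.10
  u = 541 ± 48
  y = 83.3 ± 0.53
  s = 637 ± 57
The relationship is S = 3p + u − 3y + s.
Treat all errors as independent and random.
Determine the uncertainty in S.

Absolute uncertainties add in quadrature for a linear combination:
  (3·δp)² = 0.0900;  (δu)² = 2300;  (3·δy)² = 2.53;  (δs)² = 3250
δS = √(5560) = 74.5

74.5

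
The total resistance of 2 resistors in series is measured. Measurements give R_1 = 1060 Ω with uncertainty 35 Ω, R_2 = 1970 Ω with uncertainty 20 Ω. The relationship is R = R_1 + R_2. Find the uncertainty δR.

Absolute uncertainties add in quadrature for a linear combination:
  (δR_1)² = 1220;  (δR_2)² = 400
δR = √(1620) = 40.3 Ω

40.3 Ω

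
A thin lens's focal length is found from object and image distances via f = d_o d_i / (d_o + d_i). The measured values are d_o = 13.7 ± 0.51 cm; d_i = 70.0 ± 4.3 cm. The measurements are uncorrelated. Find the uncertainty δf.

0.375 cm

∂f/∂d_o = (d_i/(d_o+d_i))² = 0.699;  ∂f/∂d_i = (d_o/(d_o+d_i))² = 0.0268
δf = √((∂f/∂d_o · δd_o)² + (∂f/∂d_i · δd_i)²) = √(0.127 + 0.0133) = 0.375 cm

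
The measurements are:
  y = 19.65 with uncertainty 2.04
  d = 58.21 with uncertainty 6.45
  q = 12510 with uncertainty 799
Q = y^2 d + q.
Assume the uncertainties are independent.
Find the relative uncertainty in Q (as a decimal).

0.153

Let p = y^2·d = 22480. δp/p = √((2·δy/y)² + (1·δd/d)²) = √(0.0431 + 0.0123) = 0.235, so δp = 5290.
Q = p + q: δQ = √(δp² + δq²) = √(2.8e+07 + 6.38e+05) = 5350
Q = 34990, so δQ/Q = 5350/34990 = 0.153.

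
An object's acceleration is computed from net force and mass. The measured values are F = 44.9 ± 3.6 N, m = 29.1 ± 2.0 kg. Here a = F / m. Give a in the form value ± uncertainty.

1.54 ± 0.163 m/s^2

Since a is a product/quotient, work with relative uncertainties:
  (1·δF/F)² = (1×0.0802)² = 0.00643;  (-1·δm/m)² = (-1×0.0687)² = 0.00472
δa/a = √(0.0112) = 0.106
a = 1.54 m/s^2, so δa = 0.106 × 1.54 = 0.163 m/s^2.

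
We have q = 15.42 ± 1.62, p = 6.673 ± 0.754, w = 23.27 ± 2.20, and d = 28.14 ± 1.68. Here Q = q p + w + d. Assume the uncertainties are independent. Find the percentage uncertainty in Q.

10.4%

Let h = q·p = 102.9. δh/h = √((1·δq/q)² + (1·δp/p)²) = √(0.0110 + 0.0128) = 0.154, so δh = 15.9.
Q = h + w + d: δQ = √(δh² + δw² + δd²) = √(252 + 4.84 + 2.82) = 16.1
Q = 154.3, so δQ/Q = 16.1/154.3 = 0.104.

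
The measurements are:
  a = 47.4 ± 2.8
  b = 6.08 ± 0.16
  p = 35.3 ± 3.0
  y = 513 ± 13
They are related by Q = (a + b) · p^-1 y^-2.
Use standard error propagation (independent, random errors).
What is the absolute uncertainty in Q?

6.45e-07

Let u = a + b = 53.5. δu = √(δa² + δb²) = √(7.84 + 0.0256) = 2.80, so δu/u = 0.0524.
Q is then a monomial in u, p, y:
δQ/Q = √((δu/u)² + (-1·δp/p)² + (-2·δy/y)²) = √(0.00275 + 0.00722 + 0.00257) = 0.112
Q = 5.76e-06, so δQ = 0.112 × 5.76e-06 = 6.45e-07.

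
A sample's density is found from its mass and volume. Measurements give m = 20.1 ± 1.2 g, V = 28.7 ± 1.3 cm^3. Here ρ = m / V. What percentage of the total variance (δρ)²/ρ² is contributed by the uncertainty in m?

(δρ/ρ)² = (1·δm/m)² + (-1·δV/V)²
  m term: (1×0.0597)² = 0.00356
  V term: (-1×0.0453)² = 0.00205
Total = 0.00562. Share from m = 0.00356/0.00562 = 0.635.

63.5%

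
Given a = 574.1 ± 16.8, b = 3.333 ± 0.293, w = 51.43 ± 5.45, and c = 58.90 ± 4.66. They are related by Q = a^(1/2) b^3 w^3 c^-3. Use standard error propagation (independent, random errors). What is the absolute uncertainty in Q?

281

Q is a product of powers, so relative uncertainties combine in quadrature:
  (½·δa/a)² = (0.5×0.0293)² = 0.000214;  (3·δb/b)² = (3×0.0879)² = 0.0696;  (3·δw/w)² = (3×0.106)² = 0.101;  (-3·δc/c)² = (-3×0.0791)² = 0.0563
δQ/Q = √(0.227) = 0.477
Q = 590.6, so δQ = 0.477 × 590.6 = 281.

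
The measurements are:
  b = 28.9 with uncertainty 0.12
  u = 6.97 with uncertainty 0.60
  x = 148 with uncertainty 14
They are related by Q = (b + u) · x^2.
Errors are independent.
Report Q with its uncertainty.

(7.86 ± 1.49) × 10^5

Let w = b + u = 35.9. δw = √(δb² + δu²) = √(0.0144 + 0.360) = 0.612, so δw/w = 0.0171.
Q is then a monomial in w, x:
δQ/Q = √((δw/w)² + (2·δx/x)²) = √(0.000291 + 0.0358) = 0.190
Q = 7.86e+05, so δQ = 0.190 × 7.86e+05 = 1.49e+05.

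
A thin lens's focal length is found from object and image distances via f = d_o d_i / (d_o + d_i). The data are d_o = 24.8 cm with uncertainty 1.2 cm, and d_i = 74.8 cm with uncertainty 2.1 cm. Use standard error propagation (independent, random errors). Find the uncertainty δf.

∂f/∂d_o = (d_i/(d_o+d_i))² = 0.564;  ∂f/∂d_i = (d_o/(d_o+d_i))² = 0.0620
δf = √((∂f/∂d_o · δd_o)² + (∂f/∂d_i · δd_i)²) = √(0.458 + 0.0170) = 0.689 cm

0.689 cm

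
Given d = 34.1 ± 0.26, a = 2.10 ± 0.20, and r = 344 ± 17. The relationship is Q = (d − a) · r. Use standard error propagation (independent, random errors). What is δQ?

Let u = d − a = 32.0. δu = √(δd² + δa²) = √(0.0676 + 0.0400) = 0.328, so δu/u = 0.0103.
Q is then a monomial in u, r:
δQ/Q = √((δu/u)² + (1·δr/r)²) = √(0.000105 + 0.00244) = 0.0505
Q = 11000, so δQ = 0.0505 × 11000 = 556.

556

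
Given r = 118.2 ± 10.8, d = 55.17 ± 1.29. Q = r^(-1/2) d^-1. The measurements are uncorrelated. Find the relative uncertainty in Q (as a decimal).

0.0513

Each factor contributes (exponent × relative error)² to (δQ/Q)²:
  (−½·δr/r)² = (-0.5×0.0914)² = 0.00209;  (-1·δd/d)² = (-1×0.0234)² = 0.000547
δQ/Q = √(0.00263) = 0.0513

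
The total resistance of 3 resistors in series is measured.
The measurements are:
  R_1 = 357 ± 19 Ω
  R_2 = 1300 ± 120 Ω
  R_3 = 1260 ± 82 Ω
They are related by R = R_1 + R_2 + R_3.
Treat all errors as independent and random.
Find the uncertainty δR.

Absolute uncertainties add in quadrature for a linear combination:
  (δR_1)² = 361;  (δR_2)² = 14400;  (δR_3)² = 6720
δR = √(21500) = 147 Ω

147 Ω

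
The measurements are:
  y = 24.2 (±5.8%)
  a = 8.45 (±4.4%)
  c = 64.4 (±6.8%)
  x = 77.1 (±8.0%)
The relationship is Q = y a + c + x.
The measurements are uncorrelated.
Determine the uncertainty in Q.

Let p = y·a = 204. δp/p = √((1·δy/y)² + (1·δa/a)²) = √(0.00336 + 0.00194) = 0.0728, so δp = 14.9.
Q = p + c + x: δQ = √(δp² + δc² + δx²) = √(222 + 19.2 + 38.0) = 16.7

16.7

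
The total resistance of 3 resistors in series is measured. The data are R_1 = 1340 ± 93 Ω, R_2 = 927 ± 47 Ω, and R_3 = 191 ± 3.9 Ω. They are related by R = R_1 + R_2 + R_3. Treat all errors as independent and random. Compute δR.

104 Ω

R is a linear combination, so absolute uncertainties add in quadrature:
  (δR_1)² = 8650;  (δR_2)² = 2210;  (δR_3)² = 15.2
δR = √(10900) = 104 Ω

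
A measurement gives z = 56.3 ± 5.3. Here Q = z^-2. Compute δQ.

Q ∝ z^-2, so δQ/Q = |-2| · δz/z = 2 × 0.0941 = 0.188.
Q = 0.000315, so δQ = 0.188 × 0.000315 = 5.94e-05.

5.94e-05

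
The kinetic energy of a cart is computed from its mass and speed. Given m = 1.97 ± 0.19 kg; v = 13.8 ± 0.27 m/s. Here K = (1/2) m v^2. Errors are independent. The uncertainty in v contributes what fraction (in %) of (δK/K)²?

14.1%

(δK/K)² = (1·δm/m)² + (2·δv/v)²
  m term: (1×0.0964)² = 0.00930
  v term: (2×0.0196)² = 0.00153
Total = 0.0108. Share from v = 0.00153/0.0108 = 0.141.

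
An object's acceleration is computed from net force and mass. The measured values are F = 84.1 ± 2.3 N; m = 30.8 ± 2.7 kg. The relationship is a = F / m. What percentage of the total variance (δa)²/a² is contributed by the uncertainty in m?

(δa/a)² = (1·δF/F)² + (-1·δm/m)²
  F term: (1×0.0273)² = 0.000748
  m term: (-1×0.0877)² = 0.00768
Total = 0.00843. Share from m = 0.00768/0.00843 = 0.911.

91.1%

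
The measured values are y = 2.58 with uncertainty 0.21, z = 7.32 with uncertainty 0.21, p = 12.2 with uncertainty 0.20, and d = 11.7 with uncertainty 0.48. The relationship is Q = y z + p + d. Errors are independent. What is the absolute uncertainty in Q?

Let w = y·z = 18.9. δw/w = √((1·δy/y)² + (1·δz/z)²) = √(0.00663 + 0.000823) = 0.0863, so δw = 1.63.
Q = w + p + d: δQ = √(δw² + δp² + δd²) = √(2.66 + 0.0400 + 0.230) = 1.71

1.71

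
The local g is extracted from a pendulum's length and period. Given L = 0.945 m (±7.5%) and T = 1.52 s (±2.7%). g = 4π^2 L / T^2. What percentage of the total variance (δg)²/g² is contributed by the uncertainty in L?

65.9%

(δg/g)² = (1·δL/L)² + (-2·δT/T)²
  L term: (1×0.0750)² = 0.00562
  T term: (-2×0.0270)² = 0.00292
Total = 0.00854. Share from L = 0.00562/0.00854 = 0.659.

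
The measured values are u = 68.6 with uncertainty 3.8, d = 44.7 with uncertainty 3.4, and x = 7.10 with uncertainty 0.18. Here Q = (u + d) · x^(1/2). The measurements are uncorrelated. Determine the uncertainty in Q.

Let w = u + d = 113. δw = √(δu² + δd²) = √(14.4 + 11.6) = 5.10, so δw/w = 0.0450.
Q is then a monomial in w, x:
δQ/Q = √((δw/w)² + (½·δx/x)²) = √(0.00203 + 0.000161) = 0.0468
Q = 302, so δQ = 0.0468 × 302 = 14.1.

14.1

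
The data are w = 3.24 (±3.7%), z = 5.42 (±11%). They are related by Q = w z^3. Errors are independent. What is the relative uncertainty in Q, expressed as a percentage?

Relative error in a monomial: (δQ/Q)² = Σ (nᵢ · δxᵢ/xᵢ)².
  (1·δw/w)² = (1×0.0370)² = 0.00137;  (3·δz/z)² = (3×0.110)² = 0.109
δQ/Q = √(0.110) = 0.332

33.2%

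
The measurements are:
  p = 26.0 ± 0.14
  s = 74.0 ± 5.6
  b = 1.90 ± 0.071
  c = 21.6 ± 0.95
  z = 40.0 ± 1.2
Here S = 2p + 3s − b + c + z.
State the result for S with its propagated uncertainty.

334 ± 16.9

For a sum/difference, combine absolute errors in quadrature:
  (2·δp)² = 0.0784;  (3·δs)² = 282;  (δb)² = 0.00504;  (δc)² = 0.902;  (δz)² = 1.44
δS = √(285) = 16.9
S = 334.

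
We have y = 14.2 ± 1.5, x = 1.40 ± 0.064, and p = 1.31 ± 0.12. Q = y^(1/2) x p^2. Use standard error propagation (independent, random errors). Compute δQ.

1.78

Since Q is a product/quotient, work with relative uncertainties:
  (½·δy/y)² = (0.5×0.106)² = 0.00279;  (1·δx/x)² = (1×0.0457)² = 0.00209;  (2·δp/p)² = (2×0.0916)² = 0.0336
δQ/Q = √(0.0384) = 0.196
Q = 9.05, so δQ = 0.196 × 9.05 = 1.78.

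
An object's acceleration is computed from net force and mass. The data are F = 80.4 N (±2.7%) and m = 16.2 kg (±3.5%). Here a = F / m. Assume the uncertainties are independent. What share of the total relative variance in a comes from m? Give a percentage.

62.7%

(δa/a)² = (1·δF/F)² + (-1·δm/m)²
  F term: (1×0.0270)² = 0.000729
  m term: (-1×0.0350)² = 0.00123
Total = 0.00195. Share from m = 0.00123/0.00195 = 0.627.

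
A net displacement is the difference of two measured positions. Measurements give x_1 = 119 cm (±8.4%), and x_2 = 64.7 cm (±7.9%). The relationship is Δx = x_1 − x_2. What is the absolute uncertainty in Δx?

11.2 cm

Sums and differences: (δΔx)² = Σ (cᵢ δxᵢ)².
  (δx_1)² = 99.9;  (δx_2)² = 26.1
δΔx = √(126) = 11.2 cm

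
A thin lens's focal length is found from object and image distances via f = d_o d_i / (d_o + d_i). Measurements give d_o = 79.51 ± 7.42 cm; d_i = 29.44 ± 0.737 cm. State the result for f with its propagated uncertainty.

∂f/∂d_o = (d_i/(d_o+d_i))² = 0.0730;  ∂f/∂d_i = (d_o/(d_o+d_i))² = 0.533
δf = √((∂f/∂d_o · δd_o)² + (∂f/∂d_i · δd_i)²) = √(0.294 + 0.154) = 0.669 cm
f = 21.48 cm.

21.48 ± 0.669 cm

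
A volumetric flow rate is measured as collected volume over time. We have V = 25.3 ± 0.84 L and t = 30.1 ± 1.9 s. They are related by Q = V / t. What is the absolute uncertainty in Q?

0.0599 L/s

Products/powers → add relative errors in quadrature, weighted by exponent:
  (1·δV/V)² = (1×0.0332)² = 0.00110;  (-1·δt/t)² = (-1×0.0631)² = 0.00398
δQ/Q = √(0.00509) = 0.0713
Q = 0.841 L/s, so δQ = 0.0713 × 0.841 = 0.0599 L/s.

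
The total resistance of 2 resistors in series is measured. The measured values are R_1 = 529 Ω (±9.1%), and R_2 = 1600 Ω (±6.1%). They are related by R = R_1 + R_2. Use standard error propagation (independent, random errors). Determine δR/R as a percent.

Absolute uncertainties add in quadrature for a linear combination:
  (δR_1)² = 2320;  (δR_2)² = 9530
δR = √(11800) = 109 Ω
R = 2130 Ω, so δR/R = 109/2130 = 0.0511.

5.11%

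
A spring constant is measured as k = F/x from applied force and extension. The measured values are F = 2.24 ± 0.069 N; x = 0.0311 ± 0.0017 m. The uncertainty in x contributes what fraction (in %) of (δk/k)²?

75.9%

(δk/k)² = (1·δF/F)² + (-1·δx/x)²
  F term: (1×0.0308)² = 0.000949
  x term: (-1×0.0547)² = 0.00299
Total = 0.00394. Share from x = 0.00299/0.00394 = 0.759.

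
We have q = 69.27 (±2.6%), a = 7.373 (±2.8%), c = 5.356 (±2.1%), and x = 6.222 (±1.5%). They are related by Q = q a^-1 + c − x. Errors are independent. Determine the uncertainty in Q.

0.388

Let p = q·a^-1 = 9.395. δp/p = √((1·δq/q)² + (-1·δa/a)²) = √(0.000676 + 0.000784) = 0.0382, so δp = 0.359.
Q = p + c − x: δQ = √(δp² + δc² + δx²) = √(0.129 + 0.0127 + 0.00871) = 0.388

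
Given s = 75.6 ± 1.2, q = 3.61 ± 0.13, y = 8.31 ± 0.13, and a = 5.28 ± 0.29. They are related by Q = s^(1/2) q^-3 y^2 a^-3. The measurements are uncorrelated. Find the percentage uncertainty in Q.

20.0%

Q is a product of powers, so relative uncertainties combine in quadrature:
  (½·δs/s)² = (0.5×0.0159)² = 6.3e-05;  (-3·δq/q)² = (-3×0.0360)² = 0.0117;  (2·δy/y)² = (2×0.0156)² = 0.000979;  (-3·δa/a)² = (-3×0.0549)² = 0.0272
δQ/Q = √(0.0399) = 0.200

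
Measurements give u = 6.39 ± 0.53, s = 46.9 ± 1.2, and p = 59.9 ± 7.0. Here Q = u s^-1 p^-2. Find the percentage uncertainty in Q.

Each factor contributes (exponent × relative error)² to (δQ/Q)²:
  (1·δu/u)² = (1×0.0829)² = 0.00688;  (-1·δs/s)² = (-1×0.0256)² = 0.000655;  (-2·δp/p)² = (-2×0.117)² = 0.0546
δQ/Q = √(0.0622) = 0.249

24.9%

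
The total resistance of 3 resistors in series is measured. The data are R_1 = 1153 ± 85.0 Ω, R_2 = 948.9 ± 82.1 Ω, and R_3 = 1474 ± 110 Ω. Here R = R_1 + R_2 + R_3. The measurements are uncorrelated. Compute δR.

Absolute uncertainties add in quadrature for a linear combination:
  (δR_1)² = 7220;  (δR_2)² = 6740;  (δR_3)² = 12100
δR = √(26100) = 161 Ω

161 Ω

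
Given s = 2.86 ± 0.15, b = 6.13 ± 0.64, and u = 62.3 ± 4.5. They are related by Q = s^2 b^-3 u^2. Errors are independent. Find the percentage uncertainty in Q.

Each factor contributes (exponent × relative error)² to (δQ/Q)²:
  (2·δs/s)² = (2×0.0524)² = 0.0110;  (-3·δb/b)² = (-3×0.104)² = 0.0981;  (2·δu/u)² = (2×0.0722)² = 0.0209
δQ/Q = √(0.130) = 0.361

36.1%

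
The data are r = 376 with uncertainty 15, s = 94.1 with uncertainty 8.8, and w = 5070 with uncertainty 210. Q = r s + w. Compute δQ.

3600

Let p = r·s = 35400. δp/p = √((1·δr/r)² + (1·δs/s)²) = √(0.00159 + 0.00875) = 0.102, so δp = 3600.
Q = p + w: δQ = √(δp² + δw²) = √(1.29e+07 + 44100) = 3600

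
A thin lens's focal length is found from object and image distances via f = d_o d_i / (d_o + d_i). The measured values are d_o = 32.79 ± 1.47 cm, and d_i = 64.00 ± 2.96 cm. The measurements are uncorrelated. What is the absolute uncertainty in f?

0.727 cm

∂f/∂d_o = (d_i/(d_o+d_i))² = 0.437;  ∂f/∂d_i = (d_o/(d_o+d_i))² = 0.115
δf = √((∂f/∂d_o · δd_o)² + (∂f/∂d_i · δd_i)²) = √(0.413 + 0.115) = 0.727 cm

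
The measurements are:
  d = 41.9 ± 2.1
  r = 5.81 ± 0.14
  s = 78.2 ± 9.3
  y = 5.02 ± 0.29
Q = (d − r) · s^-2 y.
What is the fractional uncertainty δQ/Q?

Let u = d − r = 36.1. δu = √(δd² + δr²) = √(4.41 + 0.0196) = 2.10, so δu/u = 0.0583.
Q is then a monomial in u, s, y:
δQ/Q = √((δu/u)² + (-2·δs/s)² + (1·δy/y)²) = √(0.00340 + 0.0566 + 0.00334) = 0.252

0.252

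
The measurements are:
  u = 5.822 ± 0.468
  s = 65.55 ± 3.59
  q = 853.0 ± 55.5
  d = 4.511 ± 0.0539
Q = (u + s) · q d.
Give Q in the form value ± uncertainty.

Let w = u + s = 71.37. δw = √(δu² + δs²) = √(0.219 + 12.9) = 3.62, so δw/w = 0.0507.
Q is then a monomial in w, q, d:
δQ/Q = √((δw/w)² + (1·δq/q)² + (1·δd/d)²) = √(0.00257 + 0.00423 + 0.000143) = 0.0834
Q = 274600, so δQ = 0.0834 × 274600 = 22900.

274600 ± 22900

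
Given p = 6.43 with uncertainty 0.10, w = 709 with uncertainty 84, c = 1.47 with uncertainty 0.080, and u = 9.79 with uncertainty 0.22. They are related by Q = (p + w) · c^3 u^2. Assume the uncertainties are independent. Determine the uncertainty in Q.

Let h = p + w = 715. δh = √(δp² + δw²) = √(0.0100 + 7060) = 84.0, so δh/h = 0.117.
Q is then a monomial in h, c, u:
δQ/Q = √((δh/h)² + (3·δc/c)² + (2·δu/u)²) = √(0.0138 + 0.0267 + 0.00202) = 0.206
Q = 2.18e+05, so δQ = 0.206 × 2.18e+05 = 44900.

44900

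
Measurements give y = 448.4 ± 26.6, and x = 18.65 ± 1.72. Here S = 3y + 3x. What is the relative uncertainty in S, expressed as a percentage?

For a sum/difference, combine absolute errors in quadrature:
  (3·δy)² = 6370;  (3·δx)² = 26.6
δS = √(6390) = 80.0
S = 1401, so δS/S = 80.0/1401 = 0.0571.

5.71%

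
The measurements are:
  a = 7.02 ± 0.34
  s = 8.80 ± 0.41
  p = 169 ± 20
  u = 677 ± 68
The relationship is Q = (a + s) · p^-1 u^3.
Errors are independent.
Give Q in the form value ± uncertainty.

(2.90 ± 0.945) × 10^7

Let w = a + s = 15.8. δw = √(δa² + δs²) = √(0.116 + 0.168) = 0.533, so δw/w = 0.0337.
Q is then a monomial in w, p, u:
δQ/Q = √((δw/w)² + (-1·δp/p)² + (3·δu/u)²) = √(0.00113 + 0.0140 + 0.0908) = 0.325
Q = 2.9e+07, so δQ = 0.325 × 2.9e+07 = 9.45e+06.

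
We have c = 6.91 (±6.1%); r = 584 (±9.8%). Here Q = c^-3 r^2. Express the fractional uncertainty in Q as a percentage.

26.8%

Products/powers → add relative errors in quadrature, weighted by exponent:
  (-3·δc/c)² = (-3×0.0610)² = 0.0335;  (2·δr/r)² = (2×0.0980)² = 0.0384
δQ/Q = √(0.0719) = 0.268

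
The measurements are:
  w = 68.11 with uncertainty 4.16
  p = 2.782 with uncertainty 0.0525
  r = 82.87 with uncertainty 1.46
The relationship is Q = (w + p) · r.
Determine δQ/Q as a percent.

Let u = w + p = 70.89. δu = √(δw² + δp²) = √(17.3 + 0.00276) = 4.16, so δu/u = 0.0587.
Q is then a monomial in u, r:
δQ/Q = √((δu/u)² + (1·δr/r)²) = √(0.00344 + 0.000310) = 0.0613

6.13%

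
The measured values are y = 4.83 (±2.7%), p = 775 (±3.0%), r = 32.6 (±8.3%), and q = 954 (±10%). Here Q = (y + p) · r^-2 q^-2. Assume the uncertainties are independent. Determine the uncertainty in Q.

Let u = y + p = 780. δu = √(δy² + δp²) = √(0.0170 + 541) = 23.3, so δu/u = 0.0298.
Q is then a monomial in u, r, q:
δQ/Q = √((δu/u)² + (-2·δr/r)² + (-2·δq/q)²) = √(0.000889 + 0.0276 + 0.0400) = 0.262
Q = 8.06e-07, so δQ = 0.262 × 8.06e-07 = 2.11e-07.

2.11e-07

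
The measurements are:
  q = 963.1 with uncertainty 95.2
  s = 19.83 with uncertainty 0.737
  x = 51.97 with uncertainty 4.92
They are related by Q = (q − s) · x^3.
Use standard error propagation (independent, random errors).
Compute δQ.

3.99e+07

Let u = q − s = 943.3. δu = √(δq² + δs²) = √(9060 + 0.543) = 95.2, so δu/u = 0.101.
Q is then a monomial in u, x:
δQ/Q = √((δu/u)² + (3·δx/x)²) = √(0.0102 + 0.0807) = 0.301
Q = 1.324e+08, so δQ = 0.301 × 1.324e+08 = 3.99e+07.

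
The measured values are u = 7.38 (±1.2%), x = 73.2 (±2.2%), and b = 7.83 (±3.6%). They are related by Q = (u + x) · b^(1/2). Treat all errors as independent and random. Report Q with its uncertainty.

Let w = u + x = 80.6. δw = √(δu² + δx²) = √(0.00784 + 2.59) = 1.61, so δw/w = 0.0200.
Q is then a monomial in w, b:
δQ/Q = √((δw/w)² + (½·δb/b)²) = √(0.000401 + 0.000324) = 0.0269
Q = 225, so δQ = 0.0269 × 225 = 6.07.

225 ± 6.07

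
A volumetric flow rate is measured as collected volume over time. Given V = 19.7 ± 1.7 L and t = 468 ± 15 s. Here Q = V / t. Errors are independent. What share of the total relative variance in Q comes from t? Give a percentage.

(δQ/Q)² = (1·δV/V)² + (-1·δt/t)²
  V term: (1×0.0863)² = 0.00745
  t term: (-1×0.0321)² = 0.00103
Total = 0.00847. Share from t = 0.00103/0.00847 = 0.121.

12.1%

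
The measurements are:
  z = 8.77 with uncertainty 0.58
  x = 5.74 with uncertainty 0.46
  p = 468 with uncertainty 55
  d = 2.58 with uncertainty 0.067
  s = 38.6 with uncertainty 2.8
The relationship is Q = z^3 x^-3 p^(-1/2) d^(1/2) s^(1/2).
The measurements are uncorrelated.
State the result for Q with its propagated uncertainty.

Q is a product of powers, so relative uncertainties combine in quadrature:
  (3·δz/z)² = (3×0.0661)² = 0.0394;  (-3·δx/x)² = (-3×0.0801)² = 0.0578;  (−½·δp/p)² = (-0.5×0.118)² = 0.00345;  (½·δd/d)² = (0.5×0.0260)² = 0.000169;  (½·δs/s)² = (0.5×0.0725)² = 0.00132
δQ/Q = √(0.102) = 0.320
Q = 1.65, so δQ = 0.320 × 1.65 = 0.526.

1.65 ± 0.526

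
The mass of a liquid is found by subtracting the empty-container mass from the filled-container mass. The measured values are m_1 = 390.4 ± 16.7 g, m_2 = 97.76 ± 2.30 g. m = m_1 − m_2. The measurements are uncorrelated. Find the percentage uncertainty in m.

5.76%

Absolute uncertainties add in quadrature for a linear combination:
  (δm_1)² = 279;  (δm_2)² = 5.29
δm = √(284) = 16.9 g
m = 292.6 g, so δm/m = 16.9/292.6 = 0.0576.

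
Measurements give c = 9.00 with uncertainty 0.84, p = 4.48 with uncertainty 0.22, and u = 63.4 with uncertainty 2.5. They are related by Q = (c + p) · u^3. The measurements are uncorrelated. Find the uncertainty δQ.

4.63e+05

Let w = c + p = 13.5. δw = √(δc² + δp²) = √(0.706 + 0.0484) = 0.868, so δw/w = 0.0644.
Q is then a monomial in w, u:
δQ/Q = √((δw/w)² + (3·δu/u)²) = √(0.00415 + 0.0140) = 0.135
Q = 3.44e+06, so δQ = 0.135 × 3.44e+06 = 4.63e+05.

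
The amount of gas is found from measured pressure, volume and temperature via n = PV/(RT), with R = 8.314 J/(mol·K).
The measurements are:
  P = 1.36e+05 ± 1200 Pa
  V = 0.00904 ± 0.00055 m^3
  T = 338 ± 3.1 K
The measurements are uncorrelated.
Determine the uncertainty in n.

0.0272 mol

n is a product of powers, so relative uncertainties combine in quadrature:
  (1·δP/P)² = (1×0.00882)² = 7.79e-05;  (1·δV/V)² = (1×0.0608)² = 0.00370;  (-1·δT/T)² = (-1×0.00917)² = 8.41e-05
δn/n = √(0.00386) = 0.0622
n = 0.438 mol, so δn = 0.0622 × 0.438 = 0.0272 mol.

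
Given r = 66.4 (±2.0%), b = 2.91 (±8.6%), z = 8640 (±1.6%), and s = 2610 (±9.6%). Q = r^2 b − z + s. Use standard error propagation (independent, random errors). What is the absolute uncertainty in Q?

1250

Let p = r^2·b = 12800. δp/p = √((2·δr/r)² + (1·δb/b)²) = √(0.00160 + 0.00740) = 0.0948, so δp = 1220.
Q = p − z + s: δQ = √(δp² + δz² + δs²) = √(1.48e+06 + 19100 + 62800) = 1250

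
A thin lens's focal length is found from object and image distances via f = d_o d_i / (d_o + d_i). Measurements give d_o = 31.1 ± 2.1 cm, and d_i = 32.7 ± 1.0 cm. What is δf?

∂f/∂d_o = (d_i/(d_o+d_i))² = 0.263;  ∂f/∂d_i = (d_o/(d_o+d_i))² = 0.238
δf = √((∂f/∂d_o · δd_o)² + (∂f/∂d_i · δd_i)²) = √(0.304 + 0.0565) = 0.601 cm

0.601 cm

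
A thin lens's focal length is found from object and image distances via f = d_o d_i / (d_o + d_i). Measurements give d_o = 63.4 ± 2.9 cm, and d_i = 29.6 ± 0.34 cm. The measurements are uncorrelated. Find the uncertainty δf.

0.334 cm

∂f/∂d_o = (d_i/(d_o+d_i))² = 0.101;  ∂f/∂d_i = (d_o/(d_o+d_i))² = 0.465
δf = √((∂f/∂d_o · δd_o)² + (∂f/∂d_i · δd_i)²) = √(0.0863 + 0.0250) = 0.334 cm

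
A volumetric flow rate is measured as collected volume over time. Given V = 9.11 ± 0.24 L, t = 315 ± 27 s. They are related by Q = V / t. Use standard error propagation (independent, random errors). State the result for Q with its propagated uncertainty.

Q is a product of powers, so relative uncertainties combine in quadrature:
  (1·δV/V)² = (1×0.0263)² = 0.000694;  (-1·δt/t)² = (-1×0.0857)² = 0.00735
δQ/Q = √(0.00804) = 0.0897
Q = 0.0289 L/s, so δQ = 0.0897 × 0.0289 = 0.00259 L/s.

0.0289 ± 0.00259 L/s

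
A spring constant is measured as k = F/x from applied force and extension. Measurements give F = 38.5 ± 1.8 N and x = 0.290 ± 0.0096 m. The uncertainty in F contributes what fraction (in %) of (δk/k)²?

66.6%

(δk/k)² = (1·δF/F)² + (-1·δx/x)²
  F term: (1×0.0468)² = 0.00219
  x term: (-1×0.0331)² = 0.00110
Total = 0.00328. Share from F = 0.00219/0.00328 = 0.666.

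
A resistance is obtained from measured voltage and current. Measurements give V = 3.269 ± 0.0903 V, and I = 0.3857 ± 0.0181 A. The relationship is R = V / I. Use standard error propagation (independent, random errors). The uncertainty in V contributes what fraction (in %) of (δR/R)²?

25.7%

(δR/R)² = (1·δV/V)² + (-1·δI/I)²
  V term: (1×0.0276)² = 0.000763
  I term: (-1×0.0469)² = 0.00220
Total = 0.00297. Share from V = 0.000763/0.00297 = 0.257.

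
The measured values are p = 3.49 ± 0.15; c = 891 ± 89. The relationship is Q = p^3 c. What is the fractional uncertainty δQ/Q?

0.163

Since Q is a product/quotient, work with relative uncertainties:
  (3·δp/p)² = (3×0.0430)² = 0.0166;  (1·δc/c)² = (1×0.0999)² = 0.00998
δQ/Q = √(0.0266) = 0.163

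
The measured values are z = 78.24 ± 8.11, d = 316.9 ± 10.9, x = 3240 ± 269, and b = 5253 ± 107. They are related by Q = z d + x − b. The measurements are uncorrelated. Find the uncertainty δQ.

2720

Let p = z·d = 24790. δp/p = √((1·δz/z)² + (1·δd/d)²) = √(0.0107 + 0.00118) = 0.109, so δp = 2710.
Q = p + x − b: δQ = √(δp² + δx² + δb²) = √(7.33e+06 + 72400 + 11400) = 2720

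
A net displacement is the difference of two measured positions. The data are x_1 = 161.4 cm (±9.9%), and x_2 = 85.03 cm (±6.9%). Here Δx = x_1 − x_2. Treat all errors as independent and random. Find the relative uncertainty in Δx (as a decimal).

Absolute uncertainties add in quadrature for a linear combination:
  (δx_1)² = 255;  (δx_2)² = 34.4
δΔx = √(290) = 17.0 cm
Δx = 76.37 cm, so δΔx/Δx = 17.0/76.37 = 0.223.

0.223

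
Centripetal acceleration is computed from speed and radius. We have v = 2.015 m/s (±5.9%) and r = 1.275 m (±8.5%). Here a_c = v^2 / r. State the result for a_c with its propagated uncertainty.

3.184 ± 0.463 m/s^2

a_c is a product of powers, so relative uncertainties combine in quadrature:
  (2·δv/v)² = (2×0.0590)² = 0.0139;  (-1·δr/r)² = (-1×0.0850)² = 0.00723
δa_c/a_c = √(0.0211) = 0.145
a_c = 3.184 m/s^2, so δa_c = 0.145 × 3.184 = 0.463 m/s^2.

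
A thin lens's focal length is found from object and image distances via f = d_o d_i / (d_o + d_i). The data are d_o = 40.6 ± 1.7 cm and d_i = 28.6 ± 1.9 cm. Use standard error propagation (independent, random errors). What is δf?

∂f/∂d_o = (d_i/(d_o+d_i))² = 0.171;  ∂f/∂d_i = (d_o/(d_o+d_i))² = 0.344
δf = √((∂f/∂d_o · δd_o)² + (∂f/∂d_i · δd_i)²) = √(0.0843 + 0.428) = 0.716 cm

0.716 cm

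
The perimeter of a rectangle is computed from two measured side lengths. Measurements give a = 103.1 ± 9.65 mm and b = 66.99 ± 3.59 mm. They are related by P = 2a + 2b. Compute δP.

For a sum/difference, combine absolute errors in quadrature:
  (2·δa)² = 372;  (2·δb)² = 51.6
δP = √(424) = 20.6 mm

20.6 mm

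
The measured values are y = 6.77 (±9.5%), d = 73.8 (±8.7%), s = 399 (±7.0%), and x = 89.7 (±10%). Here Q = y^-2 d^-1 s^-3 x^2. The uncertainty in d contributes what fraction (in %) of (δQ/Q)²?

5.92%

(δQ/Q)² = (-2·δy/y)² + (-1·δd/d)² + (-3·δs/s)² + (2·δx/x)²
  y term: (-2×0.0950)² = 0.0361
  d term: (-1×0.0870)² = 0.00757
  s term: (-3×0.0700)² = 0.0441
  x term: (2×0.100)² = 0.0400
Total = 0.128. Share from d = 0.00757/0.128 = 0.0592.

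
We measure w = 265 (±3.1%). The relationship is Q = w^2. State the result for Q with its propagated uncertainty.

70200 ± 4350

Q ∝ w^2, so δQ/Q = |2| · δw/w = 2 × 0.0310 = 0.0620.
Q = 70200, so δQ = 0.0620 × 70200 = 4350.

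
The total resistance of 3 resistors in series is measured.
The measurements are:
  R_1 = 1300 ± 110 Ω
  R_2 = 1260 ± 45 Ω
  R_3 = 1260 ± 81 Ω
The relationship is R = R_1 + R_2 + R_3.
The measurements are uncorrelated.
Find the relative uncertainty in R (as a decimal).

Sums and differences: (δR)² = Σ (cᵢ δxᵢ)².
  (δR_1)² = 12100;  (δR_2)² = 2020;  (δR_3)² = 6560
δR = √(20700) = 144 Ω
R = 3820 Ω, so δR/R = 144/3820 = 0.0377.

0.0377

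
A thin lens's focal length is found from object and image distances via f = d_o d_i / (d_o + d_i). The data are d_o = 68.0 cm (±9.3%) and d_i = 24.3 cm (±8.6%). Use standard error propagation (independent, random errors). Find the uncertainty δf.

1.22 cm

∂f/∂d_o = (d_i/(d_o+d_i))² = 0.0693;  ∂f/∂d_i = (d_o/(d_o+d_i))² = 0.543
δf = √((∂f/∂d_o · δd_o)² + (∂f/∂d_i · δd_i)²) = √(0.192 + 1.29) = 1.22 cm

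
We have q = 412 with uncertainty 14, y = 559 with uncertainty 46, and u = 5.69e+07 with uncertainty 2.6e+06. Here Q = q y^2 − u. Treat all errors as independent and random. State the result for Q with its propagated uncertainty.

Let p = q·y^2 = 1.29e+08. δp/p = √((1·δq/q)² + (2·δy/y)²) = √(0.00115 + 0.0271) = 0.168, so δp = 2.16e+07.
Q = p − u: δQ = √(δp² + δu²) = √(4.68e+14 + 6.76e+12) = 2.18e+07
Q = 7.18e+07.

(7.18 ± 2.18) × 10^7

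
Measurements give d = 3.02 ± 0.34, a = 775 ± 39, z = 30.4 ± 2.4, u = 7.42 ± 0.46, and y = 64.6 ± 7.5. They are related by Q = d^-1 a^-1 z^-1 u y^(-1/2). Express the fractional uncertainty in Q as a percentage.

Q is a product of powers, so relative uncertainties combine in quadrature:
  (-1·δd/d)² = (-1×0.113)² = 0.0127;  (-1·δa/a)² = (-1×0.0503)² = 0.00253;  (-1·δz/z)² = (-1×0.0789)² = 0.00623;  (1·δu/u)² = (1×0.0620)² = 0.00384;  (−½·δy/y)² = (-0.5×0.116)² = 0.00337
δQ/Q = √(0.0287) = 0.169

16.9%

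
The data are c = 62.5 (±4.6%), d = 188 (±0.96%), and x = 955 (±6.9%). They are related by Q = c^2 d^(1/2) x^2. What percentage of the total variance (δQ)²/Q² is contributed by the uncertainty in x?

69.2%

(δQ/Q)² = (2·δc/c)² + (½·δd/d)² + (2·δx/x)²
  c term: (2×0.0460)² = 0.00846
  d term: (0.5×0.00960)² = 2.3e-05
  x term: (2×0.0690)² = 0.0190
Total = 0.0275. Share from x = 0.0190/0.0275 = 0.692.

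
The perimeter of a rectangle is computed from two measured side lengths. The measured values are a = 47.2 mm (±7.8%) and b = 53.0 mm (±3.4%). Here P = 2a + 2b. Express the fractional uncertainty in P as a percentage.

P is a linear combination, so absolute uncertainties add in quadrature:
  (2·δa)² = 54.2;  (2·δb)² = 13.0
δP = √(67.2) = 8.20 mm
P = 200 mm, so δP/P = 8.20/200 = 0.0409.

4.09%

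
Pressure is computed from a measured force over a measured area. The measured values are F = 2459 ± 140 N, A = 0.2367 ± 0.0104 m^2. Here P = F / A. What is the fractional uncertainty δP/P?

0.0719

P is a product of powers, so relative uncertainties combine in quadrature:
  (1·δF/F)² = (1×0.0569)² = 0.00324;  (-1·δA/A)² = (-1×0.0439)² = 0.00193
δP/P = √(0.00517) = 0.0719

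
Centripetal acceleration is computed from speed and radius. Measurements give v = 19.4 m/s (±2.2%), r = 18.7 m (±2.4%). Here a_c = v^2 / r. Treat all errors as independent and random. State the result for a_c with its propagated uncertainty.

Products/powers → add relative errors in quadrature, weighted by exponent:
  (2·δv/v)² = (2×0.0220)² = 0.00194;  (-1·δr/r)² = (-1×0.0240)² = 0.000576
δa_c/a_c = √(0.00251) = 0.0501
a_c = 20.1 m/s^2, so δa_c = 0.0501 × 20.1 = 1.01 m/s^2.

20.1 ± 1.01 m/s^2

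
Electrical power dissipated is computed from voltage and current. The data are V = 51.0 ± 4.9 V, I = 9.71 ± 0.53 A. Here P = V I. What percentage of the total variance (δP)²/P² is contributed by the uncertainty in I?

24.4%

(δP/P)² = (1·δV/V)² + (1·δI/I)²
  V term: (1×0.0961)² = 0.00923
  I term: (1×0.0546)² = 0.00298
Total = 0.0122. Share from I = 0.00298/0.0122 = 0.244.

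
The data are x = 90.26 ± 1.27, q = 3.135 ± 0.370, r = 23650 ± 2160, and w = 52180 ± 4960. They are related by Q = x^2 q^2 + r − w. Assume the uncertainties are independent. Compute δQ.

Let p = x^2·q^2 = 80070. δp/p = √((2·δx/x)² + (2·δq/q)²) = √(0.000792 + 0.0557) = 0.238, so δp = 19000.
Q = p + r − w: δQ = √(δp² + δr² + δw²) = √(3.62e+08 + 4.67e+06 + 2.46e+07) = 19800

19800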